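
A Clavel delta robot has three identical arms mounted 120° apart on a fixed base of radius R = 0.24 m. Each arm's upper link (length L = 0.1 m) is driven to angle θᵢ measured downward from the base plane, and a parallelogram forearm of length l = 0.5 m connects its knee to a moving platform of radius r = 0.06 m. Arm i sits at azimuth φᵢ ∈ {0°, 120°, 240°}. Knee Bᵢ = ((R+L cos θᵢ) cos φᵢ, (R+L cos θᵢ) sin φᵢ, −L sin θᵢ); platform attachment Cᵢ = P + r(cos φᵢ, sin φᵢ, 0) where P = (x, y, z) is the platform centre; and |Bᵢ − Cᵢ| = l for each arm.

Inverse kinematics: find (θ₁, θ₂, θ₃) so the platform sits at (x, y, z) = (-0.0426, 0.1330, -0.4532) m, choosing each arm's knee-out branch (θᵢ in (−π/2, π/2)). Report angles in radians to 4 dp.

θ₁ = 0.7856, θ₂ = -0.2615, θ₃ = 1.0470

arm 1 (φ=0.0°): x'=-0.0426, y'=0.1330
  A=0.2226, B=-0.4532, C=(l²−L²−A²−y'²−z²)/(2L)=-0.1632
  γ=atan2(-0.4532,0.2226)=-1.1142;  ψ=arccos(-0.3231)=1.8998;  θ1=γ+ψ≈0.7856
φ2=120.0° → target in arm frame (0.1365, -0.0296)
  A cos θ + B sin θ = C:  0.0435·cos θ + -0.4532·sin θ = 0.1592
  γ=atan2(-0.4532,0.0435)=-1.4751;  ψ=arccos(0.3497)=1.2136;  θ2=γ+ψ≈-0.2615
arm 3 (φ=240.0°): x'=-0.0939, y'=-0.1034
  A=0.2739, B=-0.4532, C=(l²−L²−A²−y'²−z²)/(2L)=-0.2555
  γ=atan2(-0.4532,0.2739)=-1.0272;  ψ=arccos(-0.4824)=2.0742;  θ3=γ+ψ≈1.0470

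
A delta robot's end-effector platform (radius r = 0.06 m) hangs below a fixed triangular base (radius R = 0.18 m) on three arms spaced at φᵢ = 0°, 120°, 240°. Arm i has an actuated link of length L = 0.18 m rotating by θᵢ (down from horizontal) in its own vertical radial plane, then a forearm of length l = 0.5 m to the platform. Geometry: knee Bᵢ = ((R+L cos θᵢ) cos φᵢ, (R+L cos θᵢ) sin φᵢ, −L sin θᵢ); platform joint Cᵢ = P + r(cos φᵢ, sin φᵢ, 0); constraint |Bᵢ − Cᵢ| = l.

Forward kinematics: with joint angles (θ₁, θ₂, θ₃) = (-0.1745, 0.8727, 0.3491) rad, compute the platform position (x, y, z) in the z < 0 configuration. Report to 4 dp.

φ1=0.0°: virtual centre (0.2973, 0.0000, 0.0313), radius l
O2 = (0.2357·cos120.0°, 0.2357·sin120.0°, -0.1379) = (-0.1178, 0.2041, -0.1379)
φ3=240.0°: virtual centre (-0.1446, -0.2504, -0.0616), radius l
|O₂|²−|O₁|² = -0.0148;  |O₃|²−|O₁|² = -0.0019
plane₁₂: -0.8302x+0.4082y+-0.3383z = -0.0148
Cramer: x(z) = 0.0106-0.3158z;  y(z) = -0.0147+0.1865z
sphere 1 gives Az²+Bz+C=0 with A=1.1345, B=0.1131, C=-0.1666;  B²−4AC=0.7688;  roots -0.4363, 0.3366;  negative root z = -0.4363
x = 0.1483, y = -0.0961

(0.1483, -0.0961, -0.4363)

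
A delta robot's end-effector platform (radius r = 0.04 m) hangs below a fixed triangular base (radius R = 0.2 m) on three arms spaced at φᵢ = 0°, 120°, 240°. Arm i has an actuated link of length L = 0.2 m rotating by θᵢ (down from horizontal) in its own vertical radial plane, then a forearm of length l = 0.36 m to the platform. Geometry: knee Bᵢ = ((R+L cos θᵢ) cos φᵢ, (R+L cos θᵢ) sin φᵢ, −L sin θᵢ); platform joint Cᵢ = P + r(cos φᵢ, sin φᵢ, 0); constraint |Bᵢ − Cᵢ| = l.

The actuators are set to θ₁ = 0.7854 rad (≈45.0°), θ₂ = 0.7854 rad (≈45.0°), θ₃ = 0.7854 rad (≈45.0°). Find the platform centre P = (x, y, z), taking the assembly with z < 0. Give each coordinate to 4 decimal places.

arm 1 at φ=0.0°: ρ1 = 0.3014;  centre 1 = (0.3014, 0.0000, -0.1414)
φ2=120.0°: virtual centre (-0.1507, 0.2610, -0.1414), radius l
φ3=240.0°: virtual centre (-0.1507, -0.2610, -0.1414), radius l
|centre ₂|²−|centre ₁|² = 0.0000;  |centre ₃|²−|centre ₁|² = 0.0000
plane₁₂: -0.9043x+0.5221y+0.0000z = 0.0000
det = 0.9442;  x = 0.0000+0.0000z,  y = 0.0000+0.0000z
into |P−centre ₁|² = l²: 1.0000z² + 0.2828z + -0.0187 = 0;  Δ = 0.1550;  z = -0.3383 or 0.0554 → z<0 root = -0.3383
x = 0.0000, y = 0.0000

(0.0000, 0.0000, -0.3383)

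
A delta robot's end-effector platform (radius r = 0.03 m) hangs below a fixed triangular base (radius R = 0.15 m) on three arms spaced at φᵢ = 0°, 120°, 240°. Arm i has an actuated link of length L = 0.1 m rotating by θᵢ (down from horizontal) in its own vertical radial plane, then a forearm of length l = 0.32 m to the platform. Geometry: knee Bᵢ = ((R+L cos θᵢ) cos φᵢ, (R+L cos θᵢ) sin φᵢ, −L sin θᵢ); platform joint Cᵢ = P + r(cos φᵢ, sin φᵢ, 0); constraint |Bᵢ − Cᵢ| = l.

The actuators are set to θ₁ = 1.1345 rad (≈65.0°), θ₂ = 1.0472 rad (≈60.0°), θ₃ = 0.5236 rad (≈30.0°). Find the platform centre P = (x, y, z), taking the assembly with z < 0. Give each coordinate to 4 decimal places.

centre 1 = (0.1623·cos0.0°, 0.1623·sin0.0°, -0.0906) = (0.1623, 0.0000, -0.0906)
φ2=120.0°: virtual centre (-0.0850, 0.1472, -0.0866), radius l
centre 3 = (0.2066·cos240.0°, 0.2066·sin240.0°, -0.0500) = (-0.1033, -0.1789, -0.0500)
subtract pairs → two planes through P
linear system: -0.4945x+0.2944y = 0.0019−0.0081z; -0.5311x+-0.3578y = 0.0106−0.0813z
Cramer: x(z) = -0.0114+0.0804z;  y(z) = -0.0128+0.1077z
into |P−centre ₁|² = l²: 1.0181z² + 0.1506z + -0.0639 = 0;  Δ = 0.2827;  z = -0.3351 or 0.1872 → z<0 root = -0.3351
x = -0.0383, y = -0.0489

(-0.0383, -0.0489, -0.3351)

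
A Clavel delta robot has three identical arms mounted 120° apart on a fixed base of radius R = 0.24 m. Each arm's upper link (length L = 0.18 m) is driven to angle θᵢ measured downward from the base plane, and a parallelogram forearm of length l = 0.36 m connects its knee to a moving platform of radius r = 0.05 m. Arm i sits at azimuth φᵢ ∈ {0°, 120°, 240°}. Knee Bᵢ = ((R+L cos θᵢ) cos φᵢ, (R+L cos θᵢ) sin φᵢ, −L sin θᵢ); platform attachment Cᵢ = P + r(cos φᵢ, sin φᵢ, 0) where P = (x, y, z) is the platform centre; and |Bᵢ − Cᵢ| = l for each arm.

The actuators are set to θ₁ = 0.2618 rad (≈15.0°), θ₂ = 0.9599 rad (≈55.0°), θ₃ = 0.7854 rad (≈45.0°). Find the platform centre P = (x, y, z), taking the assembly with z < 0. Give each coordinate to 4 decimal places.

(0.0653, -0.0195, -0.2468)

centre 1 = (0.3639·cos0.0°, 0.3639·sin0.0°, -0.0466) = (0.3639, 0.0000, -0.0466)
φ2=120.0°: virtual centre (-0.1466, 0.2540, -0.1474), radius l
φ3=240.0°: virtual centre (-0.1586, -0.2748, -0.1273), radius l
|centre ₂|²−|centre ₁|² = -0.0268;  |centre ₃|²−|centre ₁|² = -0.0177
[-1.0210 0.5079 -0.2017]·P = -0.0268;  [-1.0450 -0.5495 -0.1614]·P = -0.0177
Cramer: x(z) = 0.0217-0.1766z;  y(z) = -0.0091+0.0422z
quadratic in z: (1.0330)z²+(0.2132)z+(-0.0103)=0, √Δ=0.2967 → z ∈ {-0.2468, 0.0404}; z = -0.2468 (taking z<0)
x = 0.0653, y = -0.0195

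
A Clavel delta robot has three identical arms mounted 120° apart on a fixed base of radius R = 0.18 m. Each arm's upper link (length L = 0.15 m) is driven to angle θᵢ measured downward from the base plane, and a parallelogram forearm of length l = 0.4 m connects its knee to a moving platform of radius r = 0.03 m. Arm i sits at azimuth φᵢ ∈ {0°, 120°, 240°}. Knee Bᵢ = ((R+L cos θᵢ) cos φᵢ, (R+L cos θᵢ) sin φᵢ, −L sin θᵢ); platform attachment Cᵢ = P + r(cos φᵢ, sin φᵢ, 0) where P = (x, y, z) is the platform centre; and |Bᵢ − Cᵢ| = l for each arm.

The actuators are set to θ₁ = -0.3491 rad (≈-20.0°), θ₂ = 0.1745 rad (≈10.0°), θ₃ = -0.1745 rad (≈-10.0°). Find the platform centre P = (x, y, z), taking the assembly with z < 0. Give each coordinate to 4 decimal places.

(0.0266, -0.0250, -0.2478)

arm 1 at φ=0.0°: (R−r)+L cos θ1 = 0.2910;  centre 1 = (0.2910, 0.0000, 0.0513)
arm 2 at φ=120.0°: (R−r)+L cos θ2 = 0.2977;  centre 2 = (-0.1489, 0.2578, -0.0260)
arm 3 at φ=240.0°: (R−r)+L cos θ3 = 0.2977;  centre 3 = (-0.1489, -0.2578, 0.0260)
|centre ₂|²−|centre ₁|² = 0.0020;  |centre ₃|²−|centre ₁|² = 0.0020
linear system: -0.8796x+0.5157y = 0.0020−-0.1547z; -0.8796x+-0.5157y = 0.0020−-0.0505z
det = 0.9072;  x = -0.0023+-0.1167z,  y = 0.0000+0.1010z
into |P−centre ₁|² = l²: 1.0238z² + -0.0342z + -0.0714 = 0;  Δ = 0.2934;  z = -0.2478 or 0.2812 → z<0 root = -0.2478
x = 0.0266, y = -0.0250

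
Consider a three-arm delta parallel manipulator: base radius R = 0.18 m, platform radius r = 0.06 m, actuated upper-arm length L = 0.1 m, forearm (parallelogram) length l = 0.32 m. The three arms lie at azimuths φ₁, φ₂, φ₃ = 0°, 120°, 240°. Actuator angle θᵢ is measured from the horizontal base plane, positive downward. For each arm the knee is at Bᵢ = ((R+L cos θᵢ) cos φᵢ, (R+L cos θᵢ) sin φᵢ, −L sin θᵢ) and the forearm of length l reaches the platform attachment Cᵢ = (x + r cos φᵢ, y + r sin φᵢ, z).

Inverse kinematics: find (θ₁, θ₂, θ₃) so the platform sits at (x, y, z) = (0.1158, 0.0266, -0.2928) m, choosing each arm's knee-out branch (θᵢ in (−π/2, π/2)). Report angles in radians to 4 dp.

φ1=0.0° → target in arm frame (0.1158, 0.0266)
  A cos θ + B sin θ = C:  0.0042·cos θ + -0.2928·sin θ = 0.0297
  θ1 = atan2(B,A) + arccos(C/0.2928) = -0.0873
rotate P by −φ2: (-0.0349, -0.1136, -0.2928)
  e−x'=0.1549;  (l²−L²−(e−x')²−y'²−z²)/2L = -0.1511
  √(A²+B²)=0.3312;  θ2 = -1.0843+2.0444 ≈ 0.9601
arm 3 (φ=240.0°): x'=-0.0809, y'=0.0870
  A cos θ + B sin θ = C:  0.2009·cos θ + -0.2928·sin θ = -0.2064
  γ=atan2(-0.2928,0.2009)=-0.9694;  ψ=arccos(-0.5811)=2.1909;  θ3=γ+ψ≈1.2216

θ₁ = -0.0873, θ₂ = 0.9601, θ₃ = 1.2216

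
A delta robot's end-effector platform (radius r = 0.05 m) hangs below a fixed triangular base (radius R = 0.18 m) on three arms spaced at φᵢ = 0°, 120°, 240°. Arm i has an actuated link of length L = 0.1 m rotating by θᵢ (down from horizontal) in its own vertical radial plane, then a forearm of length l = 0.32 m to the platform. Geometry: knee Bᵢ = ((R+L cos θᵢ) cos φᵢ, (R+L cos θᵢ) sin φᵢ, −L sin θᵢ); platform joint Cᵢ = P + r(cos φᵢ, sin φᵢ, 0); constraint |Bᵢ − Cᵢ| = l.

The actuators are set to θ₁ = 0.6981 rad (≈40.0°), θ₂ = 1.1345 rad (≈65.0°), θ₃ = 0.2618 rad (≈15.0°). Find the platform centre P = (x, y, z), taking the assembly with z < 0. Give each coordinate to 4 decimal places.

(0.0031, -0.0767, -0.2990)

φ1=0.0°: virtual centre (0.2066, 0.0000, -0.0643), radius l
centre 2 = (0.1723·cos120.0°, 0.1723·sin120.0°, -0.0906) = (-0.0861, 0.1492, -0.0906)
φ3=240.0°: virtual centre (-0.1133, -0.1962, -0.0259), radius l
|centre ₂|²−|centre ₁|² = -0.0089;  |centre ₃|²−|centre ₁|² = 0.0052
linear system: -0.5855x+0.2984y = -0.0089−-0.0527z; -0.6398x+-0.3925y = 0.0052−0.0768z
det = 0.4207;  x = 0.0046+0.0053z,  y = -0.0208+0.1870z
sphere 1 gives Az²+Bz+C=0 with A=1.0350, B=0.1186, C=-0.0570;  B²−4AC=0.2503;  roots -0.2990, 0.1844;  negative root z = -0.2990
x = 0.0031, y = -0.0767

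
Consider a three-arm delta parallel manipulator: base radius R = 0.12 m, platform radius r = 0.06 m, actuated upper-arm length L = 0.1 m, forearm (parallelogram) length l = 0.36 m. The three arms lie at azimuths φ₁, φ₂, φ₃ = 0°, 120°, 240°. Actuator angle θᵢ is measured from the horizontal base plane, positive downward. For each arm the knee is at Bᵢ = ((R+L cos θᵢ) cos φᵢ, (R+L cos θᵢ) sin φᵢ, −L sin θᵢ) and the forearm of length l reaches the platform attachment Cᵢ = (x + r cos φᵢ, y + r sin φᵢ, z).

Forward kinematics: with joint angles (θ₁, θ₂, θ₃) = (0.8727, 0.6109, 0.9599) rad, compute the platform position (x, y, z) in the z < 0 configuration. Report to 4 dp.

(-0.0138, 0.0501, -0.4053)

O1 = (0.1243·cos0.0°, 0.1243·sin0.0°, -0.0766) = (0.1243, 0.0000, -0.0766)
φ2=120.0°: virtual centre (-0.0710, 0.1229, -0.0574), radius l
O3 = (0.1174·cos240.0°, 0.1174·sin240.0°, -0.0819) = (-0.0587, -0.1016, -0.0819)
|O₂|²−|O₁|² = 0.0021;  |O₃|²−|O₁|² = -0.0008
[-0.3905 0.2458 0.0385]·P = 0.0021;  [-0.3659 -0.2033 -0.0106]·P = -0.0008
det = 0.1693;  x = -0.0013+0.0308z,  y = 0.0065+-0.1077z
into |P−O₁|² = l²: 1.0125z² + 0.1441z + -0.1079 = 0;  Δ = 0.4578;  z = -0.4053 or 0.2630 → z<0 root = -0.4053
x = -0.0138, y = 0.0501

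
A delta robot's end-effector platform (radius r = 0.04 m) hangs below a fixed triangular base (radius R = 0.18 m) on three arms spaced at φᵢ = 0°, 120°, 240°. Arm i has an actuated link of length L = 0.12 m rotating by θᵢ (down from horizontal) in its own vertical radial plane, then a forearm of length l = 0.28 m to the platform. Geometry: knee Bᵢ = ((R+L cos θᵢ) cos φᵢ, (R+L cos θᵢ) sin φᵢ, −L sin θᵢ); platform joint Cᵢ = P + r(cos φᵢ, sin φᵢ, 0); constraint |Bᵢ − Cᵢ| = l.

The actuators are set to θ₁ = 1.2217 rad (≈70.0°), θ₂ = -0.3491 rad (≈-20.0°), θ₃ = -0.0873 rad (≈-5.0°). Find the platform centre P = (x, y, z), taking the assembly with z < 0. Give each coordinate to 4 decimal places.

S1 = (0.1810·cos0.0°, 0.1810·sin0.0°, -0.1128) = (0.1810, 0.0000, -0.1128)
φ2=120.0°: virtual centre (-0.1264, 0.2189, 0.0410), radius l
arm 3 at φ=240.0°: ρ3 = 0.2595;  S3 = (-0.1298, -0.2248, 0.0105)
eliminate P² terms by subtracting sphere 1 from 2 and 3
linear system: -0.6149x+0.4378y = 0.0201−0.3076z; -0.6216x+-0.4495y = 0.0220−0.2464z
Cramer: x(z) = -0.0340+0.4488z;  y(z) = -0.0019-0.0724z
sphere 1 gives Az²+Bz+C=0 with A=1.2066, B=0.0328, C=-0.0194;  B²−4AC=0.0949;  roots -0.1412, 0.1141;  negative root z = -0.1412
x = -0.0974, y = 0.0083

(-0.0974, 0.0083, -0.1412)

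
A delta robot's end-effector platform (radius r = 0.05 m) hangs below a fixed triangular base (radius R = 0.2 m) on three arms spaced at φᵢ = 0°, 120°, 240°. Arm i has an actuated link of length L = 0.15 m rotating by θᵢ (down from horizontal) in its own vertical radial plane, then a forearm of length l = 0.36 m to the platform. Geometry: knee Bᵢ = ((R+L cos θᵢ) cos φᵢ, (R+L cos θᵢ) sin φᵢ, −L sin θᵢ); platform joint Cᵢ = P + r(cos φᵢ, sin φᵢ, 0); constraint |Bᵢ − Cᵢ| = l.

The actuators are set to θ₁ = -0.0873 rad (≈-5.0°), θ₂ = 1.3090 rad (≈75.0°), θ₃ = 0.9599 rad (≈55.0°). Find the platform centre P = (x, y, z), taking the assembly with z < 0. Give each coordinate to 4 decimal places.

(0.1467, -0.0472, -0.3095)

S1 = (0.2994·cos0.0°, 0.2994·sin0.0°, 0.0131) = (0.2994, 0.0000, 0.0131)
arm 2 at φ=120.0°: ρ2 = 0.1888;  S2 = (-0.0944, 0.1635, -0.1449)
S3 = (0.2360·cos240.0°, 0.2360·sin240.0°, -0.1229) = (-0.1180, -0.2044, -0.1229)
subtract pairs → two planes through P
linear system: -0.7877x+0.3271y = -0.0332−-0.3159z; -0.8349x+-0.4088y = -0.0190−-0.2719z
Cramer: x(z) = 0.0332-0.3665z;  y(z) = -0.0214+0.0834z
into |P−S₁|² = l²: 1.1413z² + 0.1654z + -0.0581 = 0;  Δ = 0.2927;  z = -0.3095 or 0.1646 → z<0 root = -0.3095
x = 0.1467, y = -0.0472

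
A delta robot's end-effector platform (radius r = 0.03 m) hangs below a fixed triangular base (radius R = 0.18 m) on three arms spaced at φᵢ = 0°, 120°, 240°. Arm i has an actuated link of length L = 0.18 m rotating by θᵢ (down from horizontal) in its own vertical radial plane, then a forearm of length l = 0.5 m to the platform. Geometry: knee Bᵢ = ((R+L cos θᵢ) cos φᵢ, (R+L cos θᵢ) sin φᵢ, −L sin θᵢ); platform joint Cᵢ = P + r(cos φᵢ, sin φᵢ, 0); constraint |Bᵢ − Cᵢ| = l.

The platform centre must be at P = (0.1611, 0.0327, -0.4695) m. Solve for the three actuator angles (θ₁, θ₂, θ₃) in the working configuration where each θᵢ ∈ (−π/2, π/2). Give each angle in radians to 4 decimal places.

φ1=0.0° → target in arm frame (0.1611, 0.0327)
  A cos θ + B sin θ = C:  -0.0111·cos θ + -0.4695·sin θ = -0.0112
  √(A²+B²)=0.4696;  θ1 = -1.5944+1.5946 ≈ 0.0002
φ2=120.0° → target in arm frame (-0.0522, -0.1559)
  A=0.2022, B=-0.4695, C=(l²−L²−A²−y'²−z²)/(2L)=-0.1890
  θ2 = atan2(B,A) + arccos(C/0.5112) = 0.7853
φ3=240.0° → target in arm frame (-0.1089, 0.1232)
  e−x'=0.2589;  (l²−L²−(e−x')²−y'²−z²)/2L = -0.2361
  √(A²+B²)=0.5361;  θ3 = -1.0669+2.0269 ≈ 0.9600

θ₁ = 0.0002, θ₂ = 0.7853, θ₃ = 0.9600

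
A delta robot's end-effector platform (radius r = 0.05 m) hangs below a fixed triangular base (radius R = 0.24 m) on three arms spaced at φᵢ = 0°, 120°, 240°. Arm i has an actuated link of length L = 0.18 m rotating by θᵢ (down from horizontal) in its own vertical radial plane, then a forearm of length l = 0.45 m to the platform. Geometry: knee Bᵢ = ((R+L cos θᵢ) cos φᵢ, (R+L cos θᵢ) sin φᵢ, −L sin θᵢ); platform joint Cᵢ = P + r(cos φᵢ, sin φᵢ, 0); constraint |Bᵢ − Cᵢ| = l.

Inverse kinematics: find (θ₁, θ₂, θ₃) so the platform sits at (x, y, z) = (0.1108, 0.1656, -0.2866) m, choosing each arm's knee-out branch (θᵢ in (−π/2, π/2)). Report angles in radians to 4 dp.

θ₁ = -0.2620, θ₂ = -0.0876, θ₃ = 1.3087

φ1=0.0° → target in arm frame (0.1108, 0.1656)
  A=0.0792, B=-0.2866, C=(l²−L²−A²−y'²−z²)/(2L)=0.1507
  γ=atan2(-0.2866,0.0792)=-1.3012;  ψ=arccos(0.5069)=1.0392;  θ1=γ+ψ≈-0.2620
rotate P by −φ2: (0.0880, -0.1788, -0.2866)
  e−x'=0.1020;  (l²−L²−(e−x')²−y'²−z²)/2L = 0.1267
  γ=atan2(-0.2866,0.1020)=-1.2289;  ψ=arccos(0.4164)=1.1413;  θ2=γ+ψ≈-0.0876
rotate P by −φ3: (-0.1988, 0.0132, -0.2866)
  A cos θ + B sin θ = C:  0.3888·cos θ + -0.2866·sin θ = -0.1761
  θ3 = atan2(B,A) + arccos(C/0.4830) = 1.3087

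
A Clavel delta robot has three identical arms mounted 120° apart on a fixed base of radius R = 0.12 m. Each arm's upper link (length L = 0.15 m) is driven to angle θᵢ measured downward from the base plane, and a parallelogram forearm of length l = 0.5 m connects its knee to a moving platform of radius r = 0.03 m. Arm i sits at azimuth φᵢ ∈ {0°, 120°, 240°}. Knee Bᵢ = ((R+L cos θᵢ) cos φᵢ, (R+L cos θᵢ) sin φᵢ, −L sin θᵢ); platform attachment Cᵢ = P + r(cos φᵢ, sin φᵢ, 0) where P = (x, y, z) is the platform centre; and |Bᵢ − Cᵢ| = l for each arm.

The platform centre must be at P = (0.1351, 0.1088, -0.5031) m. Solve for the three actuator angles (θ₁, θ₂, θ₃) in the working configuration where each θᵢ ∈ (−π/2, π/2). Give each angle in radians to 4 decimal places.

rotate P by −φ1: (0.1351, 0.1088, -0.5031)
  A cos θ + B sin θ = C:  -0.0451·cos θ + -0.5031·sin θ = -0.1316
  θ1 = atan2(B,A) + arccos(C/0.5051) = 0.1742
rotate P by −φ2: (0.0267, -0.1714, -0.5031)
  A cos θ + B sin θ = C:  0.0633·cos θ + -0.5031·sin θ = -0.1967
  θ2 = atan2(B,A) + arccos(C/0.5071) = 0.5235
arm 3 (φ=240.0°): x'=-0.1618, y'=0.0626
  A=0.2518, B=-0.5031, C=(l²−L²−A²−y'²−z²)/(2L)=-0.3097
  γ=atan2(-0.5031,0.2518)=-1.1068;  ψ=arccos(-0.5505)=2.1538;  θ3=γ+ψ≈1.0470

θ₁ = 0.1742, θ₂ = 0.5235, θ₃ = 1.0470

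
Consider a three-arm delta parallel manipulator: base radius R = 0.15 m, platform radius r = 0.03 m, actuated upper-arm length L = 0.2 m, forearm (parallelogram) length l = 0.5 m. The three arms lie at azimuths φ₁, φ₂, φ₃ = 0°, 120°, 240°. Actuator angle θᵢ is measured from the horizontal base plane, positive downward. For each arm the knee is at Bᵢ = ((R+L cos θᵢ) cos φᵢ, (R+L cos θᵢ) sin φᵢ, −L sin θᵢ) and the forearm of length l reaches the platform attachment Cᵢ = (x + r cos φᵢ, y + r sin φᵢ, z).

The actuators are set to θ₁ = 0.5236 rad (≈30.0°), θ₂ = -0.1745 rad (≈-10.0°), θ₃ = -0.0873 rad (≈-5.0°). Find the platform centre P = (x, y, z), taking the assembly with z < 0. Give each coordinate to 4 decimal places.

S1 = (0.2932·cos0.0°, 0.2932·sin0.0°, -0.1000) = (0.2932, 0.0000, -0.1000)
arm 2 at φ=120.0°: e+L cos θ2 = 0.3170;  S2 = (-0.1585, 0.2745, 0.0347)
S3 = (0.3192·cos240.0°, 0.3192·sin240.0°, 0.0174) = (-0.1596, -0.2765, 0.0174)
subtract pairs → two planes through P
linear system: -0.9034x+0.5490y = 0.0057−0.2694z; -0.9056x+-0.5529y = 0.0062−0.2349z
Cramer: x(z) = -0.0066+0.2789z;  y(z) = -0.0005-0.0319z
sphere 1 gives Az²+Bz+C=0 with A=1.0788, B=0.0328, C=-0.1501;  B²−4AC=0.6488;  roots -0.3886, 0.3581;  negative root z = -0.3886
x = -0.1150, y = 0.0119

(-0.1150, 0.0119, -0.3886)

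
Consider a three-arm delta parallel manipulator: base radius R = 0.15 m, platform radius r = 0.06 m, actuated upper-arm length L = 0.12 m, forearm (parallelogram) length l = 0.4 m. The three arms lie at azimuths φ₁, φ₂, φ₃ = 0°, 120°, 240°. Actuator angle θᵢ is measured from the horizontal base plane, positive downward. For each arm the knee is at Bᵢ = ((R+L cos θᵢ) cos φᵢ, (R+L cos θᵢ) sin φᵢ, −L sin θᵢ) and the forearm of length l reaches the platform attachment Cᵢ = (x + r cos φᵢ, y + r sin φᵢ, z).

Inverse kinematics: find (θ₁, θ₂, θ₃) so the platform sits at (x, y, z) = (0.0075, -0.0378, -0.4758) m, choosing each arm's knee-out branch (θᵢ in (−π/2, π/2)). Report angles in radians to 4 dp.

rotate P by −φ1: (0.0075, -0.0378, -0.4758)
  A cos θ + B sin θ = C:  0.0825·cos θ + -0.4758·sin θ = -0.3709
  γ=atan2(-0.4758,0.0825)=-1.3991;  ψ=arccos(-0.7681)=2.4467;  θ1=γ+ψ≈1.0476
rotate P by −φ2: (-0.0365, 0.0124, -0.4758)
  A cos θ + B sin θ = C:  0.1265·cos θ + -0.4758·sin θ = -0.4039
  γ=atan2(-0.4758,0.1265)=-1.3110;  ψ=arccos(-0.8204)=2.5329;  θ2=γ+ψ≈1.2220
arm 3 (φ=240.0°): x'=0.0290, y'=0.0254
  A=0.0610, B=-0.4758, C=(l²−L²−A²−y'²−z²)/(2L)=-0.3548
  √(A²+B²)=0.4797;  θ3 = -1.4433+2.4033 ≈ 0.9601

θ₁ = 1.0476, θ₂ = 1.2220, θ₃ = 0.9601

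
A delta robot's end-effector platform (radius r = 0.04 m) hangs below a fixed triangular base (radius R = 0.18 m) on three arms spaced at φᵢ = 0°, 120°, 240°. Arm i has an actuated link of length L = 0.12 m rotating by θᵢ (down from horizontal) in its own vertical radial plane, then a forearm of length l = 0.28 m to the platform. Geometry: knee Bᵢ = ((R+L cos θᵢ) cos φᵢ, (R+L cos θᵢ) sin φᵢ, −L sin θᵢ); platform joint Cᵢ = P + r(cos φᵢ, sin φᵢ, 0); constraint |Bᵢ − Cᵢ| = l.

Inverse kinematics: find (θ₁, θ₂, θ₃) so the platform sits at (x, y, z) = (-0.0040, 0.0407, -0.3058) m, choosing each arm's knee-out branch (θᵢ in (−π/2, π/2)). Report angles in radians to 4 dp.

θ₁ = 1.1344, θ₂ = 0.8725, θ₃ = 1.3084

φ1=0.0° → target in arm frame (-0.0040, 0.0407)
  A=0.1440, B=-0.3058, C=(l²−L²−A²−y'²−z²)/(2L)=-0.2163
  √(A²+B²)=0.3380;  θ1 = -1.1307+2.2651 ≈ 1.1344
arm 2 (φ=120.0°): x'=0.0372, y'=-0.0169
  A cos θ + B sin θ = C:  0.1028·cos θ + -0.3058·sin θ = -0.1682
  √(A²+B²)=0.3226;  θ2 = -1.2466+2.1191 ≈ 0.8725
φ3=240.0° → target in arm frame (-0.0332, -0.0238)
  A=0.1732, B=-0.3058, C=(l²−L²−A²−y'²−z²)/(2L)=-0.2504
  √(A²+B²)=0.3515;  θ3 = -1.0553+2.3638 ≈ 1.3084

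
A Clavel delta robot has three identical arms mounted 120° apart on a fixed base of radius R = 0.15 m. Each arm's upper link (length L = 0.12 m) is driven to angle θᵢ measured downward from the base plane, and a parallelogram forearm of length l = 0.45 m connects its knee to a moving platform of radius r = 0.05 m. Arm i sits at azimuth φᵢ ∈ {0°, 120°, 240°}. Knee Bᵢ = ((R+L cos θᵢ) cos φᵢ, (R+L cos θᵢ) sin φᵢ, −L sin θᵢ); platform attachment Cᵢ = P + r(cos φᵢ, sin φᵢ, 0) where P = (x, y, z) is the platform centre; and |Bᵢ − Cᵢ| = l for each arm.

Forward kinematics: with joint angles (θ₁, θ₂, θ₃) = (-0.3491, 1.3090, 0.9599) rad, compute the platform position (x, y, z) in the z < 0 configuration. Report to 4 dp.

centre 1 = (0.2128·cos0.0°, 0.2128·sin0.0°, 0.0410) = (0.2128, 0.0000, 0.0410)
φ2=120.0°: virtual centre (-0.0655, 0.1135, -0.1159), radius l
centre 3 = (0.1688·cos240.0°, 0.1688·sin240.0°, -0.0983) = (-0.0844, -0.1462, -0.0983)
|centre ₂|²−|centre ₁|² = -0.0163;  |centre ₃|²−|centre ₁|² = -0.0088
plane₁₂: -0.5566x+0.2270y+-0.3139z = -0.0163
Cramer: x(z) = 0.0228-0.5209z;  y(z) = -0.0162+0.1057z
quadratic in z: (1.2825)z²+(0.1124)z+(-0.1644)=0, √Δ=0.9253 → z ∈ {-0.4046, 0.3169}; z = -0.4046 (taking z<0)
x = 0.2335, y = -0.0590

(0.2335, -0.0590, -0.4046)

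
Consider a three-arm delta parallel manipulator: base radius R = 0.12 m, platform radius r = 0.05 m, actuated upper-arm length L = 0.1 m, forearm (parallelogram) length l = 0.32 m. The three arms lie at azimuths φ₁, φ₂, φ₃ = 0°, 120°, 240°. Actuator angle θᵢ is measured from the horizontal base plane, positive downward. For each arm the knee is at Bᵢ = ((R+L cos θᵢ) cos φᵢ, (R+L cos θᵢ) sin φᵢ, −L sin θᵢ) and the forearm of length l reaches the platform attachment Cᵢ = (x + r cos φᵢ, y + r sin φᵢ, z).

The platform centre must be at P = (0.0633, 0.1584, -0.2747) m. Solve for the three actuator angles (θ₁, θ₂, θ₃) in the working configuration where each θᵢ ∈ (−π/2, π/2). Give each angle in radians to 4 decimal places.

φ1=0.0° → target in arm frame (0.0633, 0.1584)
  A=0.0067, B=-0.2747, C=(l²−L²−A²−y'²−z²)/(2L)=-0.0410
  √(A²+B²)=0.2748;  θ1 = -1.5464+1.7205 ≈ 0.1741
rotate P by −φ2: (0.1055, -0.1340, -0.2747)
  A cos θ + B sin θ = C:  -0.0355·cos θ + -0.2747·sin θ = -0.0114
  γ=atan2(-0.2747,-0.0355)=-1.6994;  ψ=arccos(-0.0412)=1.6120;  θ2=γ+ψ≈-0.0874
rotate P by −φ3: (-0.1688, -0.0244, -0.2747)
  e−x'=0.2388;  (l²−L²−(e−x')²−y'²−z²)/2L = -0.2035
  γ=atan2(-0.2747,0.2388)=-0.8551;  ψ=arccos(-0.5590)=2.1639;  θ3=γ+ψ≈1.3088

θ₁ = 0.1741, θ₂ = -0.0874, θ₃ = 1.3088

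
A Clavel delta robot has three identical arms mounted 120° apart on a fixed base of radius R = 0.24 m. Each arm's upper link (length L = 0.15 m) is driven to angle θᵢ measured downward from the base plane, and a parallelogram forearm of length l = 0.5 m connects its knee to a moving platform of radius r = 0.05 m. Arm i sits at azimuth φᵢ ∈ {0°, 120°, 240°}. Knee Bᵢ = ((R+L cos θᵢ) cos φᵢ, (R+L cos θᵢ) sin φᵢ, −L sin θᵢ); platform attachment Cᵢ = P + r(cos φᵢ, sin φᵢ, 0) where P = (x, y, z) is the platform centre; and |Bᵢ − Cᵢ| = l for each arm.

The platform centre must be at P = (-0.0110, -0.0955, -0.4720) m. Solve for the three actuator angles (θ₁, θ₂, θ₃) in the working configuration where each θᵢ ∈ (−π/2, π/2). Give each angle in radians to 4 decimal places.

φ1=0.0° → target in arm frame (-0.0110, -0.0955)
  e−x'=0.2010;  (l²−L²−(e−x')²−y'²−z²)/2L = -0.1494
  θ1 = atan2(B,A) + arccos(C/0.5130) = 0.6980
rotate P by −φ2: (-0.0772, 0.0573, -0.4720)
  A=0.2672, B=-0.4720, C=(l²−L²−A²−y'²−z²)/(2L)=-0.2332
  θ2 = atan2(B,A) + arccos(C/0.5424) = 0.9596
φ3=240.0° → target in arm frame (0.0882, 0.0382)
  e−x'=0.1018;  (l²−L²−(e−x')²−y'²−z²)/2L = -0.0237
  θ3 = atan2(B,A) + arccos(C/0.4829) = 0.2615

θ₁ = 0.6980, θ₂ = 0.9596, θ₃ = 0.2615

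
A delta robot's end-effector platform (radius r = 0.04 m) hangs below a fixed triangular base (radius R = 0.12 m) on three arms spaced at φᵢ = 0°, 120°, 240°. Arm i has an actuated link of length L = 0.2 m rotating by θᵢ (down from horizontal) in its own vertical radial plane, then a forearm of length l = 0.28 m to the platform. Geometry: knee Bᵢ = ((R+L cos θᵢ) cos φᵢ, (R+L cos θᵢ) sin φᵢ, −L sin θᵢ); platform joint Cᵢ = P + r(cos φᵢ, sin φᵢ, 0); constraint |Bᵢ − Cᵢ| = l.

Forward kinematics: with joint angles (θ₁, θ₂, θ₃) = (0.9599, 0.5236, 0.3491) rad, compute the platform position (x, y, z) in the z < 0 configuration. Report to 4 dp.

S1 = (0.1947·cos0.0°, 0.1947·sin0.0°, -0.1638) = (0.1947, 0.0000, -0.1638)
φ2=120.0°: virtual centre (-0.1266, 0.2193, -0.1000), radius l
arm 3 at φ=240.0°: e+L cos θ3 = 0.2679;  S3 = (-0.1340, -0.2320, -0.0684)
subtract pairs → two planes through P
linear system: -0.6426x+0.4386y = 0.0094−0.1277z; -0.6574x+-0.4641y = 0.0117−0.1908z
Cramer: x(z) = -0.0162+0.2437z;  y(z) = -0.0023+0.0660z
quadratic in z: (1.0637)z²+(0.2246)z+(-0.0071)=0, √Δ=0.2838 → z ∈ {-0.2390, 0.0279}; z = -0.2390 (taking z<0)
x = -0.0744, y = -0.0181

(-0.0744, -0.0181, -0.2390)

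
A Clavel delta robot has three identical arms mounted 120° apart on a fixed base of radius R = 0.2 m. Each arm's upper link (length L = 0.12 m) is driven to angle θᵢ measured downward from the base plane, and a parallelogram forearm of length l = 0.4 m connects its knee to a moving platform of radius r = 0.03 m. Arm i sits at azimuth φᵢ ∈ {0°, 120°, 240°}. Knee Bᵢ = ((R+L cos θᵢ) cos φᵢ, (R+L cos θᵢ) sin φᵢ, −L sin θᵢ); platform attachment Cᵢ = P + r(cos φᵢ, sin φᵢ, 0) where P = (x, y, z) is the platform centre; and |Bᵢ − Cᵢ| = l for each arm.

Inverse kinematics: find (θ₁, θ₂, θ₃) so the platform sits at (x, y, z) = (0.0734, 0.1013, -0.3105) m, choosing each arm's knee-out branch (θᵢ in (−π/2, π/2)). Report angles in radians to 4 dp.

θ₁ = -0.0873, θ₂ = 0.0867, θ₃ = 1.1344

φ1=0.0° → target in arm frame (0.0734, 0.1013)
  A cos θ + B sin θ = C:  0.0966·cos θ + -0.3105·sin θ = 0.1233
  √(A²+B²)=0.3252;  θ1 = -1.2692+1.1818 ≈ -0.0873
φ2=120.0° → target in arm frame (0.0510, -0.1142)
  A=0.1190, B=-0.3105, C=(l²−L²−A²−y'²−z²)/(2L)=0.0916
  γ=atan2(-0.3105,0.1190)=-1.2049;  ψ=arccos(0.2756)=1.2916;  θ2=γ+ψ≈0.0867
φ3=240.0° → target in arm frame (-0.1244, 0.0129)
  A cos θ + B sin θ = C:  0.2944·cos θ + -0.3105·sin θ = -0.1569
  √(A²+B²)=0.4279;  θ3 = -0.8120+1.9463 ≈ 1.1344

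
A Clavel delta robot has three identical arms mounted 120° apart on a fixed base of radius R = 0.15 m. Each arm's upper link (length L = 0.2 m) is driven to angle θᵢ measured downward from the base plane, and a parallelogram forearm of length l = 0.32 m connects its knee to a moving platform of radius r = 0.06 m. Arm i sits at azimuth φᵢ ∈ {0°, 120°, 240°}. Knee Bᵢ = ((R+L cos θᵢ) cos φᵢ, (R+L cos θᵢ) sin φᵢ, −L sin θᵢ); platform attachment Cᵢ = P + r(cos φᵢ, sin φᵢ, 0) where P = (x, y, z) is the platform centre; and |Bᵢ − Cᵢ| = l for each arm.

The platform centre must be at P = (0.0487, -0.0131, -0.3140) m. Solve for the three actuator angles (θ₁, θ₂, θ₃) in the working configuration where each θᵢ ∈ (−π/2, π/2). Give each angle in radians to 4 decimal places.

θ₁ = 0.4360, θ₂ = 0.7854, θ₃ = 0.6982

arm 1 (φ=0.0°): x'=0.0487, y'=-0.0131
  A cos θ + B sin θ = C:  0.0413·cos θ + -0.3140·sin θ = -0.0952
  γ=atan2(-0.3140,0.0413)=-1.4400;  ψ=arccos(-0.3005)=1.8761;  θ1=γ+ψ≈0.4360
arm 2 (φ=120.0°): x'=-0.0357, y'=-0.0356
  e−x'=0.1257;  (l²−L²−(e−x')²−y'²−z²)/2L = -0.1332
  √(A²+B²)=0.3382;  θ2 = -1.1900+1.9755 ≈ 0.7854
rotate P by −φ3: (-0.0130, 0.0487, -0.3140)
  A=0.1030, B=-0.3140, C=(l²−L²−A²−y'²−z²)/(2L)=-0.1230
  γ=atan2(-0.3140,0.1030)=-1.2538;  ψ=arccos(-0.3721)=1.9520;  θ3=γ+ψ≈0.6982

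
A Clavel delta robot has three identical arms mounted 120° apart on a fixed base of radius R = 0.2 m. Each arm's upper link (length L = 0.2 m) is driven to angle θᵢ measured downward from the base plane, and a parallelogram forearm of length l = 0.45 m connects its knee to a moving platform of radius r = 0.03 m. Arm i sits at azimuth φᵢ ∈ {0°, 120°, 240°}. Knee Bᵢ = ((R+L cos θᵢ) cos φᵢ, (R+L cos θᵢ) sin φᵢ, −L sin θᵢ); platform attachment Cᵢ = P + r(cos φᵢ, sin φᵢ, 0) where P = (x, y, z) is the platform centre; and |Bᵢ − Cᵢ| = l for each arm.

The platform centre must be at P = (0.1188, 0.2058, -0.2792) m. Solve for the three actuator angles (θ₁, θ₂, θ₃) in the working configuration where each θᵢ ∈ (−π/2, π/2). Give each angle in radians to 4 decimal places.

θ₁ = -0.1746, θ₂ = -0.1748, θ₃ = 1.3959

arm 1 (φ=0.0°): x'=0.1188, y'=0.2058
  e−x'=0.0512;  (l²−L²−(e−x')²−y'²−z²)/2L = 0.0989
  θ1 = atan2(B,A) + arccos(C/0.2839) = -0.1746
arm 2 (φ=120.0°): x'=0.1188, y'=-0.2058
  A cos θ + B sin θ = C:  0.0512·cos θ + -0.2792·sin θ = 0.0990
  θ2 = atan2(B,A) + arccos(C/0.2839) = -0.1748
φ3=240.0° → target in arm frame (-0.2376, 0.0000)
  e−x'=0.4076;  (l²−L²−(e−x')²−y'²−z²)/2L = -0.2040
  √(A²+B²)=0.4941;  θ3 = -0.6005+1.9965 ≈ 1.3959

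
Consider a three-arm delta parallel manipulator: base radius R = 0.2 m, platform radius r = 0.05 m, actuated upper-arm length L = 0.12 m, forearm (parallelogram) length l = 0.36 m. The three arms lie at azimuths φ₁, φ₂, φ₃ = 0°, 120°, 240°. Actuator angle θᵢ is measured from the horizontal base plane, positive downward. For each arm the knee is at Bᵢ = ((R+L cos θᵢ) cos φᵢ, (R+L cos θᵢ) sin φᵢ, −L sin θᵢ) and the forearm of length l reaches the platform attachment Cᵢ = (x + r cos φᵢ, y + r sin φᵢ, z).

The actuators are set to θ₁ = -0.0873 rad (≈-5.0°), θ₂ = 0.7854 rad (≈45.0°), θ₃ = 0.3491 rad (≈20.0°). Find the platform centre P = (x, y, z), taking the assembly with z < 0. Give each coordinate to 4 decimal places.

arm 1 at φ=0.0°: ρ1 = 0.2695;  centre 1 = (0.2695, 0.0000, 0.0105)
centre 2 = (0.2349·cos120.0°, 0.2349·sin120.0°, -0.0849) = (-0.1174, 0.2034, -0.0849)
arm 3 at φ=240.0°: ρ3 = 0.2628;  centre 3 = (-0.1314, -0.2276, -0.0410)
eliminate P² terms by subtracting sphere 1 from 2 and 3
plane₁₂: -0.7739x+0.4068y+-0.1906z = -0.0104
Cramer: x(z) = 0.0082-0.1897z;  y(z) = -0.0100+0.1078z
quadratic in z: (1.0476)z²+(0.0761)z+(-0.0611)=0, √Δ=0.5116 → z ∈ {-0.2805, 0.2079}; z = -0.2805 (taking z<0)
x = 0.0614, y = -0.0402

(0.0614, -0.0402, -0.2805)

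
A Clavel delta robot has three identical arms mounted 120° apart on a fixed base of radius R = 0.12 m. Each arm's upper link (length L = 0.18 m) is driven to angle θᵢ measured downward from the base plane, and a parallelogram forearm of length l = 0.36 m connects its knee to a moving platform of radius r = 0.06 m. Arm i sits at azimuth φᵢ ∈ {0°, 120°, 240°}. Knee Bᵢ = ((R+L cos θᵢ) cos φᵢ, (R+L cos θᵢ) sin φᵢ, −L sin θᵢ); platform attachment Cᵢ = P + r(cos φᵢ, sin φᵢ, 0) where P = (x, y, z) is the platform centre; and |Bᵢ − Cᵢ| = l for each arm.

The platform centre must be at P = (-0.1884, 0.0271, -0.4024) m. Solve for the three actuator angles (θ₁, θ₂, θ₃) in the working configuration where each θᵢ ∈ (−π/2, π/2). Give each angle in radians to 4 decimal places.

θ₁ = 1.3965, θ₂ = 0.5238, θ₃ = 0.6980

arm 1 (φ=0.0°): x'=-0.1884, y'=0.0271
  A cos θ + B sin θ = C:  0.2484·cos θ + -0.4024·sin θ = -0.3532
  γ=atan2(-0.4024,0.2484)=-1.0178;  ψ=arccos(-0.7470)=2.4143;  θ1=γ+ψ≈1.3965
φ2=120.0° → target in arm frame (0.1177, 0.1496)
  e−x'=-0.0577;  (l²−L²−(e−x')²−y'²−z²)/2L = -0.2512
  γ=atan2(-0.4024,-0.0577)=-1.7131;  ψ=arccos(-0.6180)=2.2369;  θ2=γ+ψ≈0.5238
rotate P by −φ3: (0.0707, -0.1767, -0.4024)
  e−x'=-0.0107;  (l²−L²−(e−x')²−y'²−z²)/2L = -0.2669
  θ3 = atan2(B,A) + arccos(C/0.4025) = 0.6980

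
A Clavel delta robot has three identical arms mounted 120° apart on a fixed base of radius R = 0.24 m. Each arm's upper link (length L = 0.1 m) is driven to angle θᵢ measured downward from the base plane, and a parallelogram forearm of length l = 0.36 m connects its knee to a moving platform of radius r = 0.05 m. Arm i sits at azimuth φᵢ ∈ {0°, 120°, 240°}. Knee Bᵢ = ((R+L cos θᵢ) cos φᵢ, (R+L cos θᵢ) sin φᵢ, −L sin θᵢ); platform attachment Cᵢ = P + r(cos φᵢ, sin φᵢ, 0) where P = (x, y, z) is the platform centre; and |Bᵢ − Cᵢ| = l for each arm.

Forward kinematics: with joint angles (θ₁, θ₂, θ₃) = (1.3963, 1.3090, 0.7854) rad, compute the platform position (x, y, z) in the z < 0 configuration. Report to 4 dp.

φ1=0.0°: virtual centre (0.2074, 0.0000, -0.0985), radius l
centre 2 = (0.2159·cos120.0°, 0.2159·sin120.0°, -0.0966) = (-0.1079, 0.1870, -0.0966)
arm 3 at φ=240.0°: (R−r)+L cos θ3 = 0.2607;  centre 3 = (-0.1304, -0.2258, -0.0707)
subtract pairs → two planes through P
linear system: -0.6306x+0.3739y = 0.0032−0.0038z; -0.6754x+-0.4516y = 0.0203−0.0555z
Cramer: x(z) = -0.0168+0.0418z;  y(z) = -0.0197+0.0604z
quadratic in z: (1.0054)z²+(0.1758)z+(-0.0693)=0, √Δ=0.5563 → z ∈ {-0.3641, 0.1892}; z = -0.3641 (taking z<0)
x = -0.0321, y = -0.0417

(-0.0321, -0.0417, -0.3641)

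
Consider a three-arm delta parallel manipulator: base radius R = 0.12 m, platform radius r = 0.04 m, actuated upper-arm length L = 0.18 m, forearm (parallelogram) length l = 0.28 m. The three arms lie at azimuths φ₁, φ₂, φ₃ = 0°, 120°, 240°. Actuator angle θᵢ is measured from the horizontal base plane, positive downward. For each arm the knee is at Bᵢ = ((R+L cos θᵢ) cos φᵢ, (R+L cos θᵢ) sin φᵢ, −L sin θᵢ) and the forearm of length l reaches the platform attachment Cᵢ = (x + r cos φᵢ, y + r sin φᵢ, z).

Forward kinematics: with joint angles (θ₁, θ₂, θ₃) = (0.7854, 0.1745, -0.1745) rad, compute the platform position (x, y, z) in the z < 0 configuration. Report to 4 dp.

(-0.0705, -0.0217, -0.1547)

arm 1 at φ=0.0°: (R−r)+L cos θ1 = 0.2073;  S1 = (0.2073, 0.0000, -0.1273)
φ2=120.0°: virtual centre (-0.1286, 0.2228, -0.0313), radius l
arm 3 at φ=240.0°: (R−r)+L cos θ3 = 0.2573;  S3 = (-0.1286, -0.2228, 0.0313)
subtract pairs → two planes through P
linear system: -0.6718x+0.4456y = 0.0080−0.1921z; -0.6718x+-0.4456y = 0.0080−0.3171z
Cramer: x(z) = -0.0119+0.3789z;  y(z) = 0.0000+0.1403z
quadratic in z: (1.1632)z²+(0.0885)z+(-0.0142)=0, √Δ=0.2715 → z ∈ {-0.1547, 0.0787}; z = -0.1547 (taking z<0)
x = -0.0705, y = -0.0217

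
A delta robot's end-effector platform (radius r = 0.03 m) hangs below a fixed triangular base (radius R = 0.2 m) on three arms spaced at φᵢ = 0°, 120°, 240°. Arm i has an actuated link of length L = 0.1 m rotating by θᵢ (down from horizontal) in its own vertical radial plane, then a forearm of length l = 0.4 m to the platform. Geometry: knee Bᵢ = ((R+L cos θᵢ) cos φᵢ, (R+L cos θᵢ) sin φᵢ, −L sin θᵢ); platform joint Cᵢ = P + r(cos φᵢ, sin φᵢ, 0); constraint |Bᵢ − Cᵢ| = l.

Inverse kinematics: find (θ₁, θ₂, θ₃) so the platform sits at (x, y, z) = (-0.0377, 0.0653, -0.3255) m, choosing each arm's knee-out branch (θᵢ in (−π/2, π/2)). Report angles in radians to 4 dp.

θ₁ = 0.6114, θ₂ = -0.2614, θ₃ = 0.6114

φ1=0.0° → target in arm frame (-0.0377, 0.0653)
  e−x'=0.2077;  (l²−L²−(e−x')²−y'²−z²)/2L = -0.0168
  γ=atan2(-0.3255,0.2077)=-1.0028;  ψ=arccos(-0.0434)=1.6142;  θ1=γ+ψ≈0.6114
φ2=120.0° → target in arm frame (0.0754, 0.0000)
  A=0.0946, B=-0.3255, C=(l²−L²−A²−y'²−z²)/(2L)=0.1755
  θ2 = atan2(B,A) + arccos(C/0.3390) = -0.2614
φ3=240.0° → target in arm frame (-0.0377, -0.0653)
  e−x'=0.2077;  (l²−L²−(e−x')²−y'²−z²)/2L = -0.0168
  θ3 = atan2(B,A) + arccos(C/0.3861) = 0.6114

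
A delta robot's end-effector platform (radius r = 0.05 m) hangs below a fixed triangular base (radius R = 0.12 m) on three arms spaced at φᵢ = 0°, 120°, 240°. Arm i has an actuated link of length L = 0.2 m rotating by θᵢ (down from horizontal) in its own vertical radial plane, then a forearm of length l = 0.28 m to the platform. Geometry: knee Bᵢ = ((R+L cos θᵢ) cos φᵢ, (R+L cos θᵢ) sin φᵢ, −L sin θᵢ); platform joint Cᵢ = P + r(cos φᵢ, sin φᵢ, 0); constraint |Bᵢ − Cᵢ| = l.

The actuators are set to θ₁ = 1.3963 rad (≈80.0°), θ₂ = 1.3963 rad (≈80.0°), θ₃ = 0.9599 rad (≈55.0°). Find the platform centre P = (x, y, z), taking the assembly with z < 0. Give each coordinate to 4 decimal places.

S1 = (0.1047·cos0.0°, 0.1047·sin0.0°, -0.1970) = (0.1047, 0.0000, -0.1970)
S2 = (0.1047·cos120.0°, 0.1047·sin120.0°, -0.1970) = (-0.0524, 0.0907, -0.1970)
φ3=240.0°: virtual centre (-0.0924, -0.1600, -0.1638), radius l
subtract pairs → two planes through P
[-0.3142 0.1814 0.0000]·P = 0.0000;  [-0.3942 -0.3199 0.0663]·P = 0.0112
det = 0.1720;  x = -0.0118+0.0699z,  y = -0.0205+0.1210z
quadratic in z: (1.0195)z²+(0.3727)z+(-0.0256)=0, √Δ=0.4933 → z ∈ {-0.4247, 0.0591}; z = -0.4247 (taking z<0)
x = -0.0415, y = -0.0719

(-0.0415, -0.0719, -0.4247)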